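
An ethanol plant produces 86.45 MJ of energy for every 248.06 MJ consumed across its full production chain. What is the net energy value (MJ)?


NEV = E_out - E_in
= 86.45 - 248.06
= -161.6100 MJ

-161.6100 MJ


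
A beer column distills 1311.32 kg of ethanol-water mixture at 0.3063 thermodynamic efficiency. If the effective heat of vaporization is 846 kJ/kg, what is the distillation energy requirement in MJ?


E = m * 846 / (eta * 1000)
= 1311.32 * 846 / (0.3063 * 1000)
= 3621.8633 MJ

3621.8633 MJ


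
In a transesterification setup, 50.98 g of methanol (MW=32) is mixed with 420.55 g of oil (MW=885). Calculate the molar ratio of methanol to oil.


Molar ratio = n_MeOH / n_oil = (MeOH/32) / (oil/885) = (MeOH * 885) / (32 * oil)
= (50.98 * 885) / (32 * 420.55)
= 3.3526

3.3526


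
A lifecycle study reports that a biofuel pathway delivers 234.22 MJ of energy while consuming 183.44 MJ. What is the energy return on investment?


EROI = E_out / E_in
= 234.22 / 183.44
= 1.2768

1.2768


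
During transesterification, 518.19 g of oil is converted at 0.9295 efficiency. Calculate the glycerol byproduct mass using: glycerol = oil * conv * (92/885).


glycerol = oil * conv * (92/885)
= 518.19 * 0.9295 * 92 / 885
= 50.0706 g

50.0706 g


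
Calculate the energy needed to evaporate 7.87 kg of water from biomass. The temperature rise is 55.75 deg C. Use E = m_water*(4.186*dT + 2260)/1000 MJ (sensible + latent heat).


E = m_water * (4.186 * dT + 2260) / 1000
= 7.87 * (4.186 * 55.75 + 2260) / 1000
= 19.6228 MJ

19.6228 MJ


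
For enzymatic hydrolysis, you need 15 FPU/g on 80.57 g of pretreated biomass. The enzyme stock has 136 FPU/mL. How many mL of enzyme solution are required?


V = dosage * m_sub / activity
V = 15 * 80.57 / 136
V = 8.8864 mL

8.8864 mL


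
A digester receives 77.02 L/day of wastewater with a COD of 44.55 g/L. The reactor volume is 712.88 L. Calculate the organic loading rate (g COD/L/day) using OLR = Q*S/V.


OLR = Q * S / V
= 77.02 * 44.55 / 712.88
= 4.8132 g/L/day

4.8132 g/L/day


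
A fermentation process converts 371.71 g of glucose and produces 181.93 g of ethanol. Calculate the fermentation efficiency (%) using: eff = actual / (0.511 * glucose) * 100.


Fermentation efficiency = (actual / (0.511 * glucose)) * 100
= (181.93 / (0.511 * 371.71)) * 100
= 95.7810%

95.7810%


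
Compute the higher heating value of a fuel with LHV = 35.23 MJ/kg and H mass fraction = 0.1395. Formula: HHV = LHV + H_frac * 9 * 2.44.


HHV = LHV + H_frac * 9 * 2.44
= 35.23 + 0.1395 * 9 * 2.44
= 38.2934 MJ/kg

38.2934 MJ/kg


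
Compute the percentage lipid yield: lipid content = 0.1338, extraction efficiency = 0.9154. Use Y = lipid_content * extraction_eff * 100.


Y = lipid_content * extraction_eff * 100
= 0.1338 * 0.9154 * 100
= 12.2481%

12.2481%


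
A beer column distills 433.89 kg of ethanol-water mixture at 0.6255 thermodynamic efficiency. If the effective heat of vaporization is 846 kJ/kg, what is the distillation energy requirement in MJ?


E = m * 846 / (eta * 1000)
= 433.89 * 846 / (0.6255 * 1000)
= 586.8440 MJ

586.8440 MJ


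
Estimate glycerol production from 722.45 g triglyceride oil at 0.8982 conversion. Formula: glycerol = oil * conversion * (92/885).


glycerol = oil * conv * (92/885)
= 722.45 * 0.8982 * 92 / 885
= 67.4567 g

67.4567 g


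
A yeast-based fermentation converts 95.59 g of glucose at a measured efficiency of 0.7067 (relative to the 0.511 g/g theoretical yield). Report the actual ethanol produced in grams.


Actual ethanol: m = 0.511 * 95.59 * 0.7067
m = 34.5198 g

34.5198 g


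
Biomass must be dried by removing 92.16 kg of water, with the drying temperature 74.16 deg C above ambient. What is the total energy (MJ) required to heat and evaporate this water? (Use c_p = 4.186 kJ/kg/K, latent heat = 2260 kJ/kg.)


E = m_water * (4.186 * dT + 2260) / 1000
= 92.16 * (4.186 * 74.16 + 2260) / 1000
= 236.8912 MJ

236.8912 MJ


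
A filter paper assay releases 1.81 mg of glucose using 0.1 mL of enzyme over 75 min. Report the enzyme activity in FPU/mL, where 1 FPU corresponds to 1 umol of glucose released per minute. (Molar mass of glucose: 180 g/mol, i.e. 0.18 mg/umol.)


Activity = glucose_mg / (0.18 mg/umol * V_mL * t_min)
= 1.81 / (0.18 * 0.1 * 75)
= 1.3407 FPU/mL

1.3407 FPU/mL


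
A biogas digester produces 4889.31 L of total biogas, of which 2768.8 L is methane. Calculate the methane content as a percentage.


CH4% = V_CH4 / V_total * 100
= 2768.8 / 4889.31 * 100
= 56.6297%

56.6297%


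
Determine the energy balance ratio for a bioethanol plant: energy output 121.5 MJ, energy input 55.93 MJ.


EROI = E_out / E_in
= 121.5 / 55.93
= 2.1724

2.1724


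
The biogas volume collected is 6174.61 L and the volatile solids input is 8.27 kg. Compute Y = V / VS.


Y = V / VS
= 6174.61 / 8.27
= 746.6276 L/kg VS

746.6276 L/kg VS


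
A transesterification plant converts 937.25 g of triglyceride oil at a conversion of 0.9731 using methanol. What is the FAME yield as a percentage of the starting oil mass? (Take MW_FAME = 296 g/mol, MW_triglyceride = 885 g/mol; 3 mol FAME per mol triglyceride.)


m_FAME = oil * conv * (3 * 296 / 885) = oil * conv * (888/885)
= 937.25 * 0.9731 * 888 / 885
= 915.1296 g
Y = m_FAME / oil * 100 = conv * (888/885) * 100
= 0.9731 * 888 / 885 * 100
= 97.64%

97.64%


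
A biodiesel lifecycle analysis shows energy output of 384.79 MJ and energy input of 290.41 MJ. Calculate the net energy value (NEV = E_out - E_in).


NEV = E_out - E_in
= 384.79 - 290.41
= 94.3800 MJ

94.3800 MJ


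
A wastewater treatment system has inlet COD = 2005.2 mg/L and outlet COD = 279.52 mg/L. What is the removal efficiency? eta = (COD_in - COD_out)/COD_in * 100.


eta = (COD_in - COD_out) / COD_in * 100
= (2005.2 - 279.52) / 2005.2 * 100
= 86.0602%

86.0602%


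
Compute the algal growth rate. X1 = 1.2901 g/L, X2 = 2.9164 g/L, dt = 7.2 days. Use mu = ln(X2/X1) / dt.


mu = ln(X2/X1) / dt
= ln(2.9164/1.2901) / 7.2
= 0.1133 per day

0.1133 per day


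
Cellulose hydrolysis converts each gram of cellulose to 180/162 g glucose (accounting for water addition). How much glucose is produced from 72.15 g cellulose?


glucose = cellulose * 180/162
= 72.15 * 180/162
= 80.1667 g

80.1667 g


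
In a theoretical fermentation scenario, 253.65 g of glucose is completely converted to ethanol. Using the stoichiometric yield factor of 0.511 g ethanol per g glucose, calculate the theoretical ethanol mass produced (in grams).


Theoretical ethanol yield: m_EtOH = 0.511 * m_glucose
m_EtOH = 0.511 * 253.65 = 129.6151 g

129.6151 g


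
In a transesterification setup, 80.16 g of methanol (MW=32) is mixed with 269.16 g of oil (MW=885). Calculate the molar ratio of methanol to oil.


Molar ratio = n_MeOH / n_oil = (MeOH/32) / (oil/885) = (MeOH * 885) / (32 * oil)
= (80.16 * 885) / (32 * 269.16)
= 8.2365

8.2365


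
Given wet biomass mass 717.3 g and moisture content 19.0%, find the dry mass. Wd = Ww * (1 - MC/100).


Wd = Ww * (1 - MC/100)
= 717.3 * (1 - 19.0/100)
= 581.0130 g

581.0130 g


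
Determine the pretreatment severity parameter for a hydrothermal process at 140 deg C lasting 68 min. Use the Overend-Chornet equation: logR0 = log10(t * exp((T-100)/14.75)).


logR0 = log10(t * exp((T - 100) / 14.75))
= log10(68 * exp((140 - 100) / 14.75))
= 3.0103

3.0103


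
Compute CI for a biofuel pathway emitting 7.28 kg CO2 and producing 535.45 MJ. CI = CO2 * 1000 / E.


CI = CO2 * 1000 / E
= 7.28 * 1000 / 535.45
= 13.5960 g CO2/MJ

13.5960 g CO2/MJ


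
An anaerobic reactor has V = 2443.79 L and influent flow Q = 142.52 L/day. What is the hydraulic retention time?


HRT = V / Q
= 2443.79 / 142.52
= 17.1470 days

17.1470 days


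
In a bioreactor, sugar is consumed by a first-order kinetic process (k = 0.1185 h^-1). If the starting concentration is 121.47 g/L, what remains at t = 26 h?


S = S0 * exp(-k * t)
S = 121.47 * exp(-0.1185 * 26)
S = 5.5771 g/L

5.5771 g/L


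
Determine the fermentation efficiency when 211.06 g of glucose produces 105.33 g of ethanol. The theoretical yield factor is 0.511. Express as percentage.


Fermentation efficiency = (actual / (0.511 * glucose)) * 100
= (105.33 / (0.511 * 211.06)) * 100
= 97.6619%

97.6619%


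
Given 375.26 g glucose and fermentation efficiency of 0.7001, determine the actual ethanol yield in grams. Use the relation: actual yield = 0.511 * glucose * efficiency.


Actual ethanol: m = 0.511 * 375.26 * 0.7001
m = 134.2497 g

134.2497 g


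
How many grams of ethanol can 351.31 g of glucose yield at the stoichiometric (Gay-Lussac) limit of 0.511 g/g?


Theoretical ethanol yield: m_EtOH = 0.511 * m_glucose
m_EtOH = 0.511 * 351.31 = 179.5194 g

179.5194 g


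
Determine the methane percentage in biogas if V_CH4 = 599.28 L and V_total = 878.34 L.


CH4% = V_CH4 / V_total * 100
= 599.28 / 878.34 * 100
= 68.2287%

68.2287%


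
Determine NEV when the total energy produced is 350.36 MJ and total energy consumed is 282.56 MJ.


NEV = E_out - E_in
= 350.36 - 282.56
= 67.8000 MJ

67.8000 MJ


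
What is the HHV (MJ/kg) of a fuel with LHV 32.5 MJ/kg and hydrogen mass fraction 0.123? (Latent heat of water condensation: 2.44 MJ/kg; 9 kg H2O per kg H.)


HHV = LHV + H_frac * 9 * 2.44
= 32.5 + 0.123 * 9 * 2.44
= 35.2011 MJ/kg

35.2011 MJ/kg


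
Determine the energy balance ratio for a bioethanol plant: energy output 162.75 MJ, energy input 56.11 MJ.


EROI = E_out / E_in
= 162.75 / 56.11
= 2.9006

2.9006


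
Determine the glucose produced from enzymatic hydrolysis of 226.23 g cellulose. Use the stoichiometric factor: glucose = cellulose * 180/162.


glucose = cellulose * 180/162
= 226.23 * 180/162
= 251.3667 g

251.3667 g


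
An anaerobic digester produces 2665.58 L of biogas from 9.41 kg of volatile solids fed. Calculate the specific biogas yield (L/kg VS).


Y = V / VS
= 2665.58 / 9.41
= 283.2710 L/kg VS

283.2710 L/kg VS


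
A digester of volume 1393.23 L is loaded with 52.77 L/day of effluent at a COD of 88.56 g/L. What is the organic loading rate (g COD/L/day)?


OLR = Q * S / V
= 52.77 * 88.56 / 1393.23
= 3.3543 g/L/day

3.3543 g/L/day


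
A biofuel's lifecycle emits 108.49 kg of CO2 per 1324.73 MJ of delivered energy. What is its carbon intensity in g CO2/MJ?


CI = CO2 * 1000 / E
= 108.49 * 1000 / 1324.73
= 81.8959 g CO2/MJ

81.8959 g CO2/MJ


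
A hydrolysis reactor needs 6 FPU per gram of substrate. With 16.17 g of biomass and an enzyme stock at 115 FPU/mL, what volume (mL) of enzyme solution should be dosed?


V = dosage * m_sub / activity
V = 6 * 16.17 / 115
V = 0.8437 mL

0.8437 mL


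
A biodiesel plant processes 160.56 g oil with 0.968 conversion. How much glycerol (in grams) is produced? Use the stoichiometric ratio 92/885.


glycerol = oil * conv * (92/885)
= 160.56 * 0.968 * 92 / 885
= 16.1569 g

16.1569 g


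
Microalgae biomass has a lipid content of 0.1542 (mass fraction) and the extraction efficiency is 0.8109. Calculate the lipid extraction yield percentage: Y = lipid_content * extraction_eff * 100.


Y = lipid_content * extraction_eff * 100
= 0.1542 * 0.8109 * 100
= 12.5041%

12.5041%


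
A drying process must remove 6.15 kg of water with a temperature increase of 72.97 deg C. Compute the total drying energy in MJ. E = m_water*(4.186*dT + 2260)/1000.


E = m_water * (4.186 * dT + 2260) / 1000
= 6.15 * (4.186 * 72.97 + 2260) / 1000
= 15.7775 MJ

15.7775 MJ


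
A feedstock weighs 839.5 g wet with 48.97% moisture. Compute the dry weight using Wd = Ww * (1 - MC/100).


Wd = Ww * (1 - MC/100)
= 839.5 * (1 - 48.97/100)
= 428.3968 g

428.3968 g


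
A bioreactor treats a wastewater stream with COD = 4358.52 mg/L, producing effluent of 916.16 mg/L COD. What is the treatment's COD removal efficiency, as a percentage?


eta = (COD_in - COD_out) / COD_in * 100
= (4358.52 - 916.16) / 4358.52 * 100
= 78.9800%

78.9800%


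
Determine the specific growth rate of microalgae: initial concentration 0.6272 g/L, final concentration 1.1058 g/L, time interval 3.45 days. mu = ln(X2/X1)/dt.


mu = ln(X2/X1) / dt
= ln(1.1058/0.6272) / 3.45
= 0.1644 per day

0.1644 per day


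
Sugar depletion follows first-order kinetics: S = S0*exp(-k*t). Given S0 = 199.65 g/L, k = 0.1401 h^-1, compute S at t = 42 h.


S = S0 * exp(-k * t)
S = 199.65 * exp(-0.1401 * 42)
S = 0.5556 g/L

0.5556 g/L


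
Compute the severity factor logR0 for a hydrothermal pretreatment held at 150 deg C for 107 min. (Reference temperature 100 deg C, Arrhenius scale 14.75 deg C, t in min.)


logR0 = log10(t * exp((T - 100) / 14.75))
= log10(107 * exp((150 - 100) / 14.75))
= 3.5016

3.5016


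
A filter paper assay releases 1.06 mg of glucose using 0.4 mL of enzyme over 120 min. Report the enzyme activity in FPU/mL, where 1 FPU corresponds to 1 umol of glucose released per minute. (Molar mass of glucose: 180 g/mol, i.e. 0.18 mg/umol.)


Activity = glucose_mg / (0.18 mg/umol * V_mL * t_min)
= 1.06 / (0.18 * 0.4 * 120)
= 0.1227 FPU/mL

0.1227 FPU/mL


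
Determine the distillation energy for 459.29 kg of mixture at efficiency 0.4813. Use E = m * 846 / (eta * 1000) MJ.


E = m * 846 / (eta * 1000)
= 459.29 * 846 / (0.4813 * 1000)
= 807.3122 MJ

807.3122 MJ


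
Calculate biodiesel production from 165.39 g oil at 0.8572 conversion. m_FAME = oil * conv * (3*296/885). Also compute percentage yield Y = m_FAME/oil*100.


m_FAME = oil * conv * (3 * 296 / 885) = oil * conv * (888/885)
= 165.39 * 0.8572 * 888 / 885
= 142.2529 g
Y = m_FAME / oil * 100 = conv * (888/885) * 100
= 0.8572 * 888 / 885 * 100
= 86.01%

142.2529 g FAME; Y = 86.01%


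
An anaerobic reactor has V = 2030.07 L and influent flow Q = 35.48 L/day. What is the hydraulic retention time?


HRT = V / Q
= 2030.07 / 35.48
= 57.2173 days

57.2173 days


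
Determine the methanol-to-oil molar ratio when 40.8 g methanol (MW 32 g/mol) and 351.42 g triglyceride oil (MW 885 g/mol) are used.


Molar ratio = n_MeOH / n_oil = (MeOH/32) / (oil/885) = (MeOH * 885) / (32 * oil)
= (40.8 * 885) / (32 * 351.42)
= 3.2109

3.2109


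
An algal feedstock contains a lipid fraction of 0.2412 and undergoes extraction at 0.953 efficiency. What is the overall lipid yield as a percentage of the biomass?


Y = lipid_content * extraction_eff * 100
= 0.2412 * 0.953 * 100
= 22.9864%

22.9864%


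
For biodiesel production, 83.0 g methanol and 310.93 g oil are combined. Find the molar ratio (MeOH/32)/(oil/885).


Molar ratio = n_MeOH / n_oil = (MeOH/32) / (oil/885) = (MeOH * 885) / (32 * oil)
= (83.0 * 885) / (32 * 310.93)
= 7.3826

7.3826


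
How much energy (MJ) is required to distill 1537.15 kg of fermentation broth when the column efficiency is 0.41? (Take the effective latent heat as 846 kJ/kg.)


E = m * 846 / (eta * 1000)
= 1537.15 * 846 / (0.41 * 1000)
= 3171.7778 MJ

3171.7778 MJ


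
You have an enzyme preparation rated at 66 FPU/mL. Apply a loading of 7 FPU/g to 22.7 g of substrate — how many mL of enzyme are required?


V = dosage * m_sub / activity
V = 7 * 22.7 / 66
V = 2.4076 mL

2.4076 mL


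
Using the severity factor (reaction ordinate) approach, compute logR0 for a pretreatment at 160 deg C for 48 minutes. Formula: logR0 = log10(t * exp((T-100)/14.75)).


logR0 = log10(t * exp((T - 100) / 14.75))
= log10(48 * exp((160 - 100) / 14.75))
= 3.4479

3.4479


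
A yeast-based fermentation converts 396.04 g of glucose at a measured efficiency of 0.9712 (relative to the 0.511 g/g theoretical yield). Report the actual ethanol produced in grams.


Actual ethanol: m = 0.511 * 396.04 * 0.9712
m = 196.5480 g

196.5480 g


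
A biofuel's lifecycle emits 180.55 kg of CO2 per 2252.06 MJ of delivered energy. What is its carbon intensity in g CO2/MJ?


CI = CO2 * 1000 / E
= 180.55 * 1000 / 2252.06
= 80.1710 g CO2/MJ

80.1710 g CO2/MJ


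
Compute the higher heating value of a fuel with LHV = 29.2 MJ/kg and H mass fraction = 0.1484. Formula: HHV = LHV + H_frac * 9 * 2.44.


HHV = LHV + H_frac * 9 * 2.44
= 29.2 + 0.1484 * 9 * 2.44
= 32.4589 MJ/kg

32.4589 MJ/kg


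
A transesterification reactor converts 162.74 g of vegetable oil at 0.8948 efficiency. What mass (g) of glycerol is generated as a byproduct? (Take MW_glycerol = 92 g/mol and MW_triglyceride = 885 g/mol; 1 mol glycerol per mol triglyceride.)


glycerol = oil * conv * (92/885)
= 162.74 * 0.8948 * 92 / 885
= 15.1379 g

15.1379 g


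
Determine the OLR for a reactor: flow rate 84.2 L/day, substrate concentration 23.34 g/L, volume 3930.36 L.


OLR = Q * S / V
= 84.2 * 23.34 / 3930.36
= 0.5000 g/L/day

0.5000 g/L/day


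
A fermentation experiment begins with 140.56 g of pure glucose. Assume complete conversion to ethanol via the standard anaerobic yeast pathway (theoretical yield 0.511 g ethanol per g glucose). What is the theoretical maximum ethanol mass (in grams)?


Theoretical ethanol yield: m_EtOH = 0.511 * m_glucose
m_EtOH = 0.511 * 140.56 = 71.8262 g

71.8262 g


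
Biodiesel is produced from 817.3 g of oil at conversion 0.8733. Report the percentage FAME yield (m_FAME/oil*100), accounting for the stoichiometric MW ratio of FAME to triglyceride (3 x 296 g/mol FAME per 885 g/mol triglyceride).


m_FAME = oil * conv * (3 * 296 / 885) = oil * conv * (888/885)
= 817.3 * 0.8733 * 888 / 885
= 716.1676 g
Y = m_FAME / oil * 100 = conv * (888/885) * 100
= 0.8733 * 888 / 885 * 100
= 87.63%

87.63%


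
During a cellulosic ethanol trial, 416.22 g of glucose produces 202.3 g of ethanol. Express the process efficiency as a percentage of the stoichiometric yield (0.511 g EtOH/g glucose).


Fermentation efficiency = (actual / (0.511 * glucose)) * 100
= (202.3 / (0.511 * 416.22)) * 100
= 95.1157%

95.1157%


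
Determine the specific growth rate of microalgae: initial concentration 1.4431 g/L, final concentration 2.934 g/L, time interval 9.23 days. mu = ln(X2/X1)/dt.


mu = ln(X2/X1) / dt
= ln(2.934/1.4431) / 9.23
= 0.0769 per day

0.0769 per day


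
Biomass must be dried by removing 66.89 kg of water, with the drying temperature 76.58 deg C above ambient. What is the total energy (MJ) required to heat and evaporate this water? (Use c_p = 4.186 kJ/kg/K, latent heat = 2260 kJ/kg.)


E = m_water * (4.186 * dT + 2260) / 1000
= 66.89 * (4.186 * 76.58 + 2260) / 1000
= 172.6139 MJ

172.6139 MJ


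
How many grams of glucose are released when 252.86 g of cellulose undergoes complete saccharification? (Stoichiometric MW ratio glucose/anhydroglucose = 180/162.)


glucose = cellulose * 180/162
= 252.86 * 180/162
= 280.9556 g

280.9556 g


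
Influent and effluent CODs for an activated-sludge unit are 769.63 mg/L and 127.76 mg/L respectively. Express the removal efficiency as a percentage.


eta = (COD_in - COD_out) / COD_in * 100
= (769.63 - 127.76) / 769.63 * 100
= 83.3998%

83.3998%


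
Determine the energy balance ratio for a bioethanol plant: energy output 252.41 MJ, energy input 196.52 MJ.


EROI = E_out / E_in
= 252.41 / 196.52
= 1.2844

1.2844


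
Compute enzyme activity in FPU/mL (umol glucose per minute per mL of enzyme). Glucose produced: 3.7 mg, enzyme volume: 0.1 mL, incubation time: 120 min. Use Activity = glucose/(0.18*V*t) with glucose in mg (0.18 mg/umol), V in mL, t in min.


Activity = glucose_mg / (0.18 mg/umol * V_mL * t_min)
= 3.7 / (0.18 * 0.1 * 120)
= 1.7130 FPU/mL

1.7130 FPU/mL


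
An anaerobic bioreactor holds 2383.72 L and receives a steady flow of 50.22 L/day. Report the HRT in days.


HRT = V / Q
= 2383.72 / 50.22
= 47.4656 days

47.4656 days


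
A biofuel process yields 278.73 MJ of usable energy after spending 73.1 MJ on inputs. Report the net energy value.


NEV = E_out - E_in
= 278.73 - 73.1
= 205.6300 MJ

205.6300 MJ


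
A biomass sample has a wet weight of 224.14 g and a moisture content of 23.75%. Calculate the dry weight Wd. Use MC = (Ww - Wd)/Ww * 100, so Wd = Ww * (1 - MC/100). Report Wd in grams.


Wd = Ww * (1 - MC/100)
= 224.14 * (1 - 23.75/100)
= 170.9067 g

170.9067 g


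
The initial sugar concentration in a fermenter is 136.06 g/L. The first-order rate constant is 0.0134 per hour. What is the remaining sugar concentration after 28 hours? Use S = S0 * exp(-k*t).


S = S0 * exp(-k * t)
S = 136.06 * exp(-0.0134 * 28)
S = 93.4939 g/L

93.4939 g/L


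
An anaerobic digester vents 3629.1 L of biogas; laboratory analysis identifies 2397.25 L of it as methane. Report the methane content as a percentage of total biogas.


CH4% = V_CH4 / V_total * 100
= 2397.25 / 3629.1 * 100
= 66.0563%

66.0563%


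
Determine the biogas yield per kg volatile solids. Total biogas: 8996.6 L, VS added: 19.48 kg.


Y = V / VS
= 8996.6 / 19.48
= 461.8378 L/kg VS

461.8378 L/kg VS


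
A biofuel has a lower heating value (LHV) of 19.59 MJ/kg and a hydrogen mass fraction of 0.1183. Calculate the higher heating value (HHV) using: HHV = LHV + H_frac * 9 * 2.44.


HHV = LHV + H_frac * 9 * 2.44
= 19.59 + 0.1183 * 9 * 2.44
= 22.1879 MJ/kg

22.1879 MJ/kg


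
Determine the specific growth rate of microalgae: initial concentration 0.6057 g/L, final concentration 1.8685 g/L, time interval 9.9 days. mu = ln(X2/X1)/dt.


mu = ln(X2/X1) / dt
= ln(1.8685/0.6057) / 9.9
= 0.1138 per day

0.1138 per day


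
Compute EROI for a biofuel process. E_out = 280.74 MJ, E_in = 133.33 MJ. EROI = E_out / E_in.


EROI = E_out / E_in
= 280.74 / 133.33
= 2.1056

2.1056


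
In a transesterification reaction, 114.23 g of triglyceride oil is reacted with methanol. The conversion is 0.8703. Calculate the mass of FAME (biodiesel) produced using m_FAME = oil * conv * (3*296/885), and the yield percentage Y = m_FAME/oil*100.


m_FAME = oil * conv * (3 * 296 / 885) = oil * conv * (888/885)
= 114.23 * 0.8703 * 888 / 885
= 99.7514 g
Y = m_FAME / oil * 100 = conv * (888/885) * 100
= 0.8703 * 888 / 885 * 100
= 87.33%

99.7514 g FAME; Y = 87.33%


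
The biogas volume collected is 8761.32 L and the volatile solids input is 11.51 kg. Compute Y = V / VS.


Y = V / VS
= 8761.32 / 11.51
= 761.1920 L/kg VS

761.1920 L/kg VS


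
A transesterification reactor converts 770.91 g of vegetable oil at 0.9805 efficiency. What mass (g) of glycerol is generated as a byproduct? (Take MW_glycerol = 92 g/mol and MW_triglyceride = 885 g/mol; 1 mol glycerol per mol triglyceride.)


glycerol = oil * conv * (92/885)
= 770.91 * 0.9805 * 92 / 885
= 78.5771 g

78.5771 g


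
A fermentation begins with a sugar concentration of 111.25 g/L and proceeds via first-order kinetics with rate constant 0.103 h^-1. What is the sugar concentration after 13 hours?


S = S0 * exp(-k * t)
S = 111.25 * exp(-0.103 * 13)
S = 29.1595 g/L

29.1595 g/L


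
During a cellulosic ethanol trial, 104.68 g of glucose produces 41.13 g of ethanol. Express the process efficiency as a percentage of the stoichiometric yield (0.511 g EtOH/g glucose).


Fermentation efficiency = (actual / (0.511 * glucose)) * 100
= (41.13 / (0.511 * 104.68)) * 100
= 76.8907%

76.8907%


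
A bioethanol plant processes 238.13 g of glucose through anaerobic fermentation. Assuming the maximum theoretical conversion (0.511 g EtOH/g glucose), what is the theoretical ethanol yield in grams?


Theoretical ethanol yield: m_EtOH = 0.511 * m_glucose
m_EtOH = 0.511 * 238.13 = 121.6844 g

121.6844 g


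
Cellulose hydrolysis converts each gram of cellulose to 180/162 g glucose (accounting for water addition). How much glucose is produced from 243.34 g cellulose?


glucose = cellulose * 180/162
= 243.34 * 180/162
= 270.3778 g

270.3778 g


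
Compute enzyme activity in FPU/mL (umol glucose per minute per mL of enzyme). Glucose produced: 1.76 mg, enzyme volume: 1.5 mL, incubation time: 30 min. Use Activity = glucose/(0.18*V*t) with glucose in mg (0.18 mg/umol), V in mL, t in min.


Activity = glucose_mg / (0.18 mg/umol * V_mL * t_min)
= 1.76 / (0.18 * 1.5 * 30)
= 0.2173 FPU/mL

0.2173 FPU/mL


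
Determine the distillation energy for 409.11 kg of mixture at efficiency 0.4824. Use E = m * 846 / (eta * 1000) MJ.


E = m * 846 / (eta * 1000)
= 409.11 * 846 / (0.4824 * 1000)
= 717.4690 MJ

717.4690 MJ


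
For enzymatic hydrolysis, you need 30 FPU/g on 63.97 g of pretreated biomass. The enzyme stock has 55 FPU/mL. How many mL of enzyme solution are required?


V = dosage * m_sub / activity
V = 30 * 63.97 / 55
V = 34.8927 mL

34.8927 mL


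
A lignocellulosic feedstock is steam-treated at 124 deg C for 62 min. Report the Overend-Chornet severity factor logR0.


logR0 = log10(t * exp((T - 100) / 14.75))
= log10(62 * exp((124 - 100) / 14.75))
= 2.4990

2.4990


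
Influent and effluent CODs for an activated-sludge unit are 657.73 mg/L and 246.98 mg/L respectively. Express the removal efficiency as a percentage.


eta = (COD_in - COD_out) / COD_in * 100
= (657.73 - 246.98) / 657.73 * 100
= 62.4496%

62.4496%


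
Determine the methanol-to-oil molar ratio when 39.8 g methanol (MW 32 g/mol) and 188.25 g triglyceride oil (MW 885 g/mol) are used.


Molar ratio = n_MeOH / n_oil = (MeOH/32) / (oil/885) = (MeOH * 885) / (32 * oil)
= (39.8 * 885) / (32 * 188.25)
= 5.8471

5.8471


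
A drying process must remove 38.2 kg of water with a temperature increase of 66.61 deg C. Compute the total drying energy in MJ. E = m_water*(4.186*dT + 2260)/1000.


E = m_water * (4.186 * dT + 2260) / 1000
= 38.2 * (4.186 * 66.61 + 2260) / 1000
= 96.9833 MJ

96.9833 MJ


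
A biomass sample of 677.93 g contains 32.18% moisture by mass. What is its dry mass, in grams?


Wd = Ww * (1 - MC/100)
= 677.93 * (1 - 32.18/100)
= 459.7721 g

459.7721 g


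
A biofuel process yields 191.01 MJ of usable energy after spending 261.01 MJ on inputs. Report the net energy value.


NEV = E_out - E_in
= 191.01 - 261.01
= -70.0000 MJ

-70.0000 MJ


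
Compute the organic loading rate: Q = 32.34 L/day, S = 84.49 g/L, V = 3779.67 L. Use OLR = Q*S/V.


OLR = Q * S / V
= 32.34 * 84.49 / 3779.67
= 0.7229 g/L/day

0.7229 g/L/day


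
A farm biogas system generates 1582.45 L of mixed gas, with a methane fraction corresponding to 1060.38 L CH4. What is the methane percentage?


CH4% = V_CH4 / V_total * 100
= 1060.38 / 1582.45 * 100
= 67.0088%

67.0088%


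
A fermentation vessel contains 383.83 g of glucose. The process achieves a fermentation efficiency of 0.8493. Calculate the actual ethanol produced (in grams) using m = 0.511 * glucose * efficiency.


Actual ethanol: m = 0.511 * 383.83 * 0.8493
m = 166.5793 g

166.5793 g


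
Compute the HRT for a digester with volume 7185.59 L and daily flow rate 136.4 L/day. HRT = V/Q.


HRT = V / Q
= 7185.59 / 136.4
= 52.6803 days

52.6803 days


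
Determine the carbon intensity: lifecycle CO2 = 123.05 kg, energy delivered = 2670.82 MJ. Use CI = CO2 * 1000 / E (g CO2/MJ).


CI = CO2 * 1000 / E
= 123.05 * 1000 / 2670.82
= 46.0720 g CO2/MJ

46.0720 g CO2/MJ


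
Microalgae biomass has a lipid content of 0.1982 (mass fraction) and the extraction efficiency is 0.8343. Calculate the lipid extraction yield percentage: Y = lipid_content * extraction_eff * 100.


Y = lipid_content * extraction_eff * 100
= 0.1982 * 0.8343 * 100
= 16.5358%

16.5358%


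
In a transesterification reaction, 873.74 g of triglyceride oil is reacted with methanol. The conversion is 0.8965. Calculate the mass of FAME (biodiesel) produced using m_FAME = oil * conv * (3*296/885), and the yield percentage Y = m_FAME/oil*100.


m_FAME = oil * conv * (3 * 296 / 885) = oil * conv * (888/885)
= 873.74 * 0.8965 * 888 / 885
= 785.9632 g
Y = m_FAME / oil * 100 = conv * (888/885) * 100
= 0.8965 * 888 / 885 * 100
= 89.95%

785.9632 g FAME; Y = 89.95%


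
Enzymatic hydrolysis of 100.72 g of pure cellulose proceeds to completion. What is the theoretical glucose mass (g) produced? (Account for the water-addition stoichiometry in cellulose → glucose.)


glucose = cellulose * 180/162
= 100.72 * 180/162
= 111.9111 g

111.9111 g


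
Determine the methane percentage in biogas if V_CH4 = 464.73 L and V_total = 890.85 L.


CH4% = V_CH4 / V_total * 100
= 464.73 / 890.85 * 100
= 52.1670%

52.1670%


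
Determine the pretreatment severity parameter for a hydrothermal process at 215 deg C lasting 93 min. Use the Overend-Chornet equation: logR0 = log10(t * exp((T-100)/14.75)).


logR0 = log10(t * exp((T - 100) / 14.75))
= log10(93 * exp((215 - 100) / 14.75))
= 5.3545

5.3545


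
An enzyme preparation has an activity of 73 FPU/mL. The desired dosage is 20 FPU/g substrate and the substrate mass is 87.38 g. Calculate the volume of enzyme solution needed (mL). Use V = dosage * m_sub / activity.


V = dosage * m_sub / activity
V = 20 * 87.38 / 73
V = 23.9397 mL

23.9397 mL


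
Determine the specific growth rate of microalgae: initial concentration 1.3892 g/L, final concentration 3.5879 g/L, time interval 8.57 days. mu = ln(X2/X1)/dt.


mu = ln(X2/X1) / dt
= ln(3.5879/1.3892) / 8.57
= 0.1107 per day

0.1107 per day


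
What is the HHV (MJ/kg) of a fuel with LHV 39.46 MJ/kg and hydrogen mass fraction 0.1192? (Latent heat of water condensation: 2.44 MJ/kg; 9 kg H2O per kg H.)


HHV = LHV + H_frac * 9 * 2.44
= 39.46 + 0.1192 * 9 * 2.44
= 42.0776 MJ/kg

42.0776 MJ/kg


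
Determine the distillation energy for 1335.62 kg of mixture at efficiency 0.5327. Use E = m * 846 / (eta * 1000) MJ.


E = m * 846 / (eta * 1000)
= 1335.62 * 846 / (0.5327 * 1000)
= 2121.1461 MJ

2121.1461 MJ


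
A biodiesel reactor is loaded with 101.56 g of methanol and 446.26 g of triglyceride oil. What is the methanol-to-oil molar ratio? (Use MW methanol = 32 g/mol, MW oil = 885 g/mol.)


Molar ratio = n_MeOH / n_oil = (MeOH/32) / (oil/885) = (MeOH * 885) / (32 * oil)
= (101.56 * 885) / (32 * 446.26)
= 6.2940

6.2940


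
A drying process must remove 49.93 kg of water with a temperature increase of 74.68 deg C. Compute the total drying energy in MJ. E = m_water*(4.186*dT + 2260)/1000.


E = m_water * (4.186 * dT + 2260) / 1000
= 49.93 * (4.186 * 74.68 + 2260) / 1000
= 128.4504 MJ

128.4504 MJ


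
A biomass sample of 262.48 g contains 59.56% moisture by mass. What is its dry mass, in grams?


Wd = Ww * (1 - MC/100)
= 262.48 * (1 - 59.56/100)
= 106.1469 g

106.1469 g


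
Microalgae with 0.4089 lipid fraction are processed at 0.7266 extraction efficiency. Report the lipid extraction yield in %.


Y = lipid_content * extraction_eff * 100
= 0.4089 * 0.7266 * 100
= 29.7107%

29.7107%


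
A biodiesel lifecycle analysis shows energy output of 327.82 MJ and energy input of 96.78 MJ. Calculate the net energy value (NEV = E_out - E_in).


NEV = E_out - E_in
= 327.82 - 96.78
= 231.0400 MJ

231.0400 MJ


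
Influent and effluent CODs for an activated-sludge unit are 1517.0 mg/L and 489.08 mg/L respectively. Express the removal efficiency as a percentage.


eta = (COD_in - COD_out) / COD_in * 100
= (1517.0 - 489.08) / 1517.0 * 100
= 67.7601%

67.7601%


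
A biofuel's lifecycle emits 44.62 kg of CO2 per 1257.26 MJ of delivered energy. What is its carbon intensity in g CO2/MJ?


CI = CO2 * 1000 / E
= 44.62 * 1000 / 1257.26
= 35.4899 g CO2/MJ

35.4899 g CO2/MJ


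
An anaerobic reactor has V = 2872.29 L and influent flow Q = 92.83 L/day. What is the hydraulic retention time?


HRT = V / Q
= 2872.29 / 92.83
= 30.9414 days

30.9414 days


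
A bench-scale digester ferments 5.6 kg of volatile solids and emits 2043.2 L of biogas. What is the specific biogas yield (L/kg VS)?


Y = V / VS
= 2043.2 / 5.6
= 364.8571 L/kg VS

364.8571 L/kg VS


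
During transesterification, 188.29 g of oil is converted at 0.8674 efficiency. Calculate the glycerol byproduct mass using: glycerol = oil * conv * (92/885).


glycerol = oil * conv * (92/885)
= 188.29 * 0.8674 * 92 / 885
= 16.9782 g

16.9782 g


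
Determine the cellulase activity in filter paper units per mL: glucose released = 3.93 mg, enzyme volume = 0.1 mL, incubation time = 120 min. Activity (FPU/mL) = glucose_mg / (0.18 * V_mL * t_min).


Activity = glucose_mg / (0.18 mg/umol * V_mL * t_min)
= 3.93 / (0.18 * 0.1 * 120)
= 1.8194 FPU/mL

1.8194 FPU/mL


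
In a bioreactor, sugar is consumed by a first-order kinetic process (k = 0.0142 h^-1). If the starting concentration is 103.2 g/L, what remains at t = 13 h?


S = S0 * exp(-k * t)
S = 103.2 * exp(-0.0142 * 13)
S = 85.8043 g/L

85.8043 g/L


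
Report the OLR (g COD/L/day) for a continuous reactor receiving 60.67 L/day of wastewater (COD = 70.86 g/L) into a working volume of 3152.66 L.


OLR = Q * S / V
= 60.67 * 70.86 / 3152.66
= 1.3636 g/L/day

1.3636 g/L/day


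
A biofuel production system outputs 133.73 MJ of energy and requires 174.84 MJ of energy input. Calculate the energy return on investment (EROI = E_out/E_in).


EROI = E_out / E_in
= 133.73 / 174.84
= 0.7649

0.7649


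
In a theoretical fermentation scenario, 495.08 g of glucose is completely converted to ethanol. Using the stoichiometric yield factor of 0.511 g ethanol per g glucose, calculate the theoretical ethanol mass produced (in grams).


Theoretical ethanol yield: m_EtOH = 0.511 * m_glucose
m_EtOH = 0.511 * 495.08 = 252.9859 g

252.9859 g


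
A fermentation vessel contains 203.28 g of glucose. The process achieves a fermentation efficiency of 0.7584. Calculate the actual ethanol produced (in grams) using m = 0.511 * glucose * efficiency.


Actual ethanol: m = 0.511 * 203.28 * 0.7584
m = 78.7796 g

78.7796 g


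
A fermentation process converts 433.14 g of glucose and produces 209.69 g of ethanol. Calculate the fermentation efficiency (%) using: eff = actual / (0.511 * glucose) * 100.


Fermentation efficiency = (actual / (0.511 * glucose)) * 100
= (209.69 / (0.511 * 433.14)) * 100
= 94.7389%

94.7389%


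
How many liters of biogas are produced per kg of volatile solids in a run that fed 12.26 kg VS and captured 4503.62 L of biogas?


Y = V / VS
= 4503.62 / 12.26
= 367.3426 L/kg VS

367.3426 L/kg VS


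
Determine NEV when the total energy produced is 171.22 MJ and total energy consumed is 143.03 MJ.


NEV = E_out - E_in
= 171.22 - 143.03
= 28.1900 MJ

28.1900 MJ


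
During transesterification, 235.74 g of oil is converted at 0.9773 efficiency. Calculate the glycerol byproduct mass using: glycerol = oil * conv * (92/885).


glycerol = oil * conv * (92/885)
= 235.74 * 0.9773 * 92 / 885
= 23.9500 g

23.9500 g


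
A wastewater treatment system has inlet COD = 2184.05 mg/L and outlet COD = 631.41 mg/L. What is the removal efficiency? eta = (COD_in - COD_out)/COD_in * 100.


eta = (COD_in - COD_out) / COD_in * 100
= (2184.05 - 631.41) / 2184.05 * 100
= 71.0899%

71.0899%


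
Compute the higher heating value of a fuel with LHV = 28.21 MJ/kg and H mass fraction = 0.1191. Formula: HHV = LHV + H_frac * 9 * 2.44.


HHV = LHV + H_frac * 9 * 2.44
= 28.21 + 0.1191 * 9 * 2.44
= 30.8254 MJ/kg

30.8254 MJ/kg


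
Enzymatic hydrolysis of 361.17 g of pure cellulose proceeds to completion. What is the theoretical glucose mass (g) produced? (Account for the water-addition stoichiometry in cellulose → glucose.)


glucose = cellulose * 180/162
= 361.17 * 180/162
= 401.3000 g

401.3000 g


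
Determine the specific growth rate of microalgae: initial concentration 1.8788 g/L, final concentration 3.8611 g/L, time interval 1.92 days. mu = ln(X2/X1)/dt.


mu = ln(X2/X1) / dt
= ln(3.8611/1.8788) / 1.92
= 0.3752 per day

0.3752 per day


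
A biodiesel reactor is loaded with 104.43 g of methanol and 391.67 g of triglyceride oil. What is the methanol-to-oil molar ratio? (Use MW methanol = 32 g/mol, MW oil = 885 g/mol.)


Molar ratio = n_MeOH / n_oil = (MeOH/32) / (oil/885) = (MeOH * 885) / (32 * oil)
= (104.43 * 885) / (32 * 391.67)
= 7.3739

7.3739


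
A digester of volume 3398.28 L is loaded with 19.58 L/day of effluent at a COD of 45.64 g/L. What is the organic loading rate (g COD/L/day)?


OLR = Q * S / V
= 19.58 * 45.64 / 3398.28
= 0.2630 g/L/day

0.2630 g/L/day


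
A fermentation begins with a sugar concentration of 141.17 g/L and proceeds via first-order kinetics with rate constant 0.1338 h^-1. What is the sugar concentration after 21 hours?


S = S0 * exp(-k * t)
S = 141.17 * exp(-0.1338 * 21)
S = 8.5008 g/L

8.5008 g/L


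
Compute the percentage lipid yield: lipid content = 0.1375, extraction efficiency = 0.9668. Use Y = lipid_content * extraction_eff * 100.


Y = lipid_content * extraction_eff * 100
= 0.1375 * 0.9668 * 100
= 13.2935%

13.2935%


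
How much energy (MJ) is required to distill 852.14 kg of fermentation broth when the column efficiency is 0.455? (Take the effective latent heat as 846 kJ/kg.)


E = m * 846 / (eta * 1000)
= 852.14 * 846 / (0.455 * 1000)
= 1584.4185 MJ

1584.4185 MJ


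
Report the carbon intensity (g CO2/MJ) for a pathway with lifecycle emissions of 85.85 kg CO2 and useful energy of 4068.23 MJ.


CI = CO2 * 1000 / E
= 85.85 * 1000 / 4068.23
= 21.1025 g CO2/MJ

21.1025 g CO2/MJ


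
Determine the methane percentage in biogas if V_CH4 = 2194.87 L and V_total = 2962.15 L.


CH4% = V_CH4 / V_total * 100
= 2194.87 / 2962.15 * 100
= 74.0972%

74.0972%


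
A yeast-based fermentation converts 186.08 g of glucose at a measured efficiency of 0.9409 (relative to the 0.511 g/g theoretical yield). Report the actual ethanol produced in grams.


Actual ethanol: m = 0.511 * 186.08 * 0.9409
m = 89.4672 g

89.4672 g


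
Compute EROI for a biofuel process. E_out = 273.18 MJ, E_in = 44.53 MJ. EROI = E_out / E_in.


EROI = E_out / E_in
= 273.18 / 44.53
= 6.1347

6.1347


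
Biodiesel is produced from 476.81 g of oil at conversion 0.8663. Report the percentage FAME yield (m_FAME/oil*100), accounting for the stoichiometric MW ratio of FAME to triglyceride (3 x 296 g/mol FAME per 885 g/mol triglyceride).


m_FAME = oil * conv * (3 * 296 / 885) = oil * conv * (888/885)
= 476.81 * 0.8663 * 888 / 885
= 414.4607 g
Y = m_FAME / oil * 100 = conv * (888/885) * 100
= 0.8663 * 888 / 885 * 100
= 86.92%

86.92%


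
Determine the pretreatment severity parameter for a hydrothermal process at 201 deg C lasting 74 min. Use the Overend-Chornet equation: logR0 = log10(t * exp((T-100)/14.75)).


logR0 = log10(t * exp((T - 100) / 14.75))
= log10(74 * exp((201 - 100) / 14.75))
= 4.8430

4.8430


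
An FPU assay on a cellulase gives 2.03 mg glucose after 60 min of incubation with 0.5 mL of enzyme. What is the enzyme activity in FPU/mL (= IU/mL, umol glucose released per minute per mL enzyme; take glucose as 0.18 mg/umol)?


Activity = glucose_mg / (0.18 mg/umol * V_mL * t_min)
= 2.03 / (0.18 * 0.5 * 60)
= 0.3759 FPU/mL

0.3759 FPU/mL


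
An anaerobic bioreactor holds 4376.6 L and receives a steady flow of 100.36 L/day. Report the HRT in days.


HRT = V / Q
= 4376.6 / 100.36
= 43.6090 days

43.6090 days


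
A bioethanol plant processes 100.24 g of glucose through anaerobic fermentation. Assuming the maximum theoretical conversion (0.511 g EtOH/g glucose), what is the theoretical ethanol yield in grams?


Theoretical ethanol yield: m_EtOH = 0.511 * m_glucose
m_EtOH = 0.511 * 100.24 = 51.2226 g

51.2226 g


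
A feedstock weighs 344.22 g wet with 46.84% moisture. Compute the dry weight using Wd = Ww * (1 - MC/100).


Wd = Ww * (1 - MC/100)
= 344.22 * (1 - 46.84/100)
= 182.9874 g

182.9874 g


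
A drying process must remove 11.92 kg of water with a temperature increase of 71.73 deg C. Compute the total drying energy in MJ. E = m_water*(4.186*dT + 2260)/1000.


E = m_water * (4.186 * dT + 2260) / 1000
= 11.92 * (4.186 * 71.73 + 2260) / 1000
= 30.5183 MJ

30.5183 MJ
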